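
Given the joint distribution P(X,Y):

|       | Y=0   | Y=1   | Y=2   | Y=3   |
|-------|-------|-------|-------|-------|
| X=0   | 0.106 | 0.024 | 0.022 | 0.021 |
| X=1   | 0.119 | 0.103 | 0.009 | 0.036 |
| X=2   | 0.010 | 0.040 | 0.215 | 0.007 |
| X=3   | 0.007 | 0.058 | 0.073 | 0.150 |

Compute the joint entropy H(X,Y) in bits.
3.4012 bits

H(X,Y) = -Σ_{x,y} P(x,y) log₂ P(x,y). Per-cell terms -P(x,y)·log₂P(x,y):
  X=0: 0.34321, 0.12914, 0.12114, 0.11704
  X=1: 0.36545, 0.33777, 0.06116, 0.17265
  X=2: 0.06644, 0.18575, 0.47678, 0.05011
  X=3: 0.05011, 0.23825, 0.27565, 0.41054
Sum of the 16 terms: H(X,Y) = 3.4012 bits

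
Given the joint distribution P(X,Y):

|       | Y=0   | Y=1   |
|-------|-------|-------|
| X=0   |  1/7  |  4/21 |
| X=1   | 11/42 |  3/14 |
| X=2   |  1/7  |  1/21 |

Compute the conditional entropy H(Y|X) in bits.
0.9557 bits

H(Y|X) = H(X,Y) - H(X)

H(X,Y) = -Σ_{x,y} P(x,y) log₂ P(x,y). Per-cell terms -P(x,y)·log₂P(x,y):
  X=0: 0.40105, 0.45568
  X=1: 0.50623, 0.47623
  X=2: 0.40105, 0.20916
Sum of the 6 terms: H(X,Y) = 2.4494 bits

Marginal of X (row sums):
  P(X=0) = 1/7 + 4/21 = 1/3
  P(X=1) = 11/42 + 3/14 = 10/21
  P(X=2) = 1/7 + 1/21 = 4/21
H(X) = -[(1/3)·log₂(1/3) + (10/21)·log₂(10/21) + (4/21)·log₂(4/21)]
  = 0.52832 + 0.50971 + 0.45568 = 1.4937 bits

H(Y|X) = H(X,Y) - H(X) = 2.4494 - 1.4937 = 0.9557 bits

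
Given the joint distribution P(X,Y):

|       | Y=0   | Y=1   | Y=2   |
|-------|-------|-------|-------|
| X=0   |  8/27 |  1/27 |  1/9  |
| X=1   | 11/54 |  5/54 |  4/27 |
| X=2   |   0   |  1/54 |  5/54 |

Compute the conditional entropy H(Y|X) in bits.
1.2742 bits

H(Y|X) = H(X,Y) - H(X)

H(X,Y) = -Σ_{x,y} P(x,y) log₂ P(x,y). Per-cell terms -P(x,y)·log₂P(x,y):
  X=0: 0.51997, 0.17611, 0.35221
  X=1: 0.46759, 0.31787, 0.40813
  X=2: 0.00000, 0.10657, 0.31787
  (cells with P = 0 contribute 0)
Sum of the 9 terms: H(X,Y) = 2.66632 bits

Marginal of X (row sums):
  P(X=0) = 8/27 + 1/27 + 1/9 = 4/9
  P(X=1) = 11/54 + 5/54 + 4/27 = 4/9
  P(X=2) = 0 + 1/54 + 5/54 = 1/9
H(X) = -[(4/9)·log₂(4/9) + (4/9)·log₂(4/9) + (1/9)·log₂(1/9)]
  = 0.51997 + 0.51997 + 0.35221 = 1.39215 bits

H(Y|X) = H(X,Y) - H(X) = 2.66632 - 1.39215 = 1.2742 bits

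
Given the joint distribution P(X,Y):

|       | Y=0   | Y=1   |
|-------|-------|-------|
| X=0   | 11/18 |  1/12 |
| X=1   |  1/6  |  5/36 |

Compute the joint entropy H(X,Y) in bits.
1.5593 bits

H(X,Y) = -Σ_{x,y} P(x,y) log₂ P(x,y). Per-cell terms -P(x,y)·log₂P(x,y):
  X=0: 0.4342, 0.2987
  X=1: 0.4308, 0.3956
Sum of the 4 terms: H(X,Y) = 1.5593 bits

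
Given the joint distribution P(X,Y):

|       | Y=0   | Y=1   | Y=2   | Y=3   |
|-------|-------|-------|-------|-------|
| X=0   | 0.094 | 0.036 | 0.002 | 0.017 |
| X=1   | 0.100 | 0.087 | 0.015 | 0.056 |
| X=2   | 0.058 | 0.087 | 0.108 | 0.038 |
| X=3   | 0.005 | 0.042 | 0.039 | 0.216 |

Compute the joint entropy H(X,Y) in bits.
3.5348 bits

H(X,Y) = -Σ_{x,y} P(x,y) log₂ P(x,y). Per-cell terms -P(x,y)·log₂P(x,y):
  X=0: 0.32065, 0.17265, 0.01793, 0.09993
  X=1: 0.33219, 0.30649, 0.09088, 0.23287
  X=2: 0.23825, 0.30649, 0.34678, 0.17928
  X=3: 0.03822, 0.19209, 0.18253, 0.47755
Sum of the 16 terms: H(X,Y) = 3.5348 bits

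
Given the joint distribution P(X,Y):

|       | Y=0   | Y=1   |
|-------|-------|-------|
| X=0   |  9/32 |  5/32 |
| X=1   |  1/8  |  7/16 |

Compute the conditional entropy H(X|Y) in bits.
0.8555 bits

H(X|Y) = H(X,Y) - H(Y)

H(X,Y) = -Σ_{x,y} P(x,y) log₂ P(x,y). Per-cell terms -P(x,y)·log₂P(x,y):
  X=0: 0.514709, 0.418449
  X=1: 0.375000, 0.521782
Sum of the 4 terms: H(X,Y) = 1.829940 bits

Marginal of Y (column sums):
  P(Y=0) = 9/32 + 1/8 = 13/32
  P(Y=1) = 5/32 + 7/16 = 19/32
H(Y) = -[(13/32)·log₂(13/32) + (19/32)·log₂(19/32)]
  = 0.527946 + 0.446543 = 0.974489 bits

H(X|Y) = H(X,Y) - H(Y) = 1.829940 - 0.974489 = 0.8555 bits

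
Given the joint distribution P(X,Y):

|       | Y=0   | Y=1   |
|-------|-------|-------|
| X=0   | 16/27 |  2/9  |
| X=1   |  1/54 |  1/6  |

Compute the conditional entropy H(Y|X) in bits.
0.7757 bits

H(Y|X) = H(X,Y) - H(X)

H(X,Y) = -Σ_{x,y} P(x,y) log₂ P(x,y). Per-cell terms -P(x,y)·log₂P(x,y):
  X=0: 0.44734, 0.48221
  X=1: 0.10657, 0.43083
Sum of the 4 terms: H(X,Y) = 1.46695 bits

Marginal of X (row sums):
  P(X=0) = 16/27 + 2/9 = 22/27
  P(X=1) = 1/54 + 1/6 = 5/27
H(X) = -[(22/27)·log₂(22/27) + (5/27)·log₂(5/27)]
  = 0.24074 + 0.45055 = 0.69129 bits

H(Y|X) = H(X,Y) - H(X) = 1.46695 - 0.69129 = 0.7757 bits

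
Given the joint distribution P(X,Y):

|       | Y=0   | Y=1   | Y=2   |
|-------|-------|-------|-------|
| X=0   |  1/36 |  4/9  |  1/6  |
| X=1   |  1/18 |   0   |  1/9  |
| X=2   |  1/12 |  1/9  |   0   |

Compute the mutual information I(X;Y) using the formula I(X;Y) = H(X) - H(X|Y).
0.3892 bits

I(X;Y) = H(X) - H(X|Y)

Marginal of X (row sums):
  P(X=0) = 1/36 + 4/9 + 1/6 = 23/36
  P(X=1) = 1/18 + 0 + 1/9 = 1/6
  P(X=2) = 1/12 + 1/9 + 0 = 7/36
H(X) = -[(23/36)·log₂(23/36) + (1/6)·log₂(1/6) + (7/36)·log₂(7/36)]
  = 0.41295 + 0.43083 + 0.45939 = 1.30317 bits

Marginal of Y (column sums):
  P(Y=0) = 1/36 + 1/18 + 1/12 = 1/6
  P(Y=1) = 4/9 + 0 + 1/9 = 5/9
  P(Y=2) = 1/6 + 1/9 + 0 = 5/18
H(X|Y) = Σ_y P(y)·H(X|Y=y):
  Y=0: P(Y=0) = 1/6, P(X|Y=0) = (1/6, 1/3, 1/2) → H(X|Y=0) = 1.45915
  Y=1: P(Y=1) = 5/9, P(X|Y=1) = (4/5, 0, 1/5) → H(X|Y=1) = 0.72193
  Y=2: P(Y=2) = 5/18, P(X|Y=2) = (3/5, 2/5, 0) → H(X|Y=2) = 0.97095
H(X|Y) = (1/6)·1.45915 + (5/9)·0.72193 + (5/18)·0.97095 = 0.91397 bits

I(X;Y) = H(X) - H(X|Y) = 1.30317 - 0.91397 = 0.3892 bits

Cross-check via I(X;Y) = H(X) + H(Y) - H(X,Y): computing H(Y) from the column sums and H(X,Y) from the 9 cells in the same way gives H(Y) = 1.41527 bits and H(X,Y) = 2.32924 bits, so
I(X;Y) = 1.30317 + 1.41527 - 2.32924 = 0.3892 bits ✓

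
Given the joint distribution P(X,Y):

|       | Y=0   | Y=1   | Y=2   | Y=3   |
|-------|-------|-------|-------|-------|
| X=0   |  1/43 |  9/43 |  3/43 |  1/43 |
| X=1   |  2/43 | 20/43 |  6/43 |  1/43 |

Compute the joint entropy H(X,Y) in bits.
2.2348 bits

H(X,Y) = -Σ_{x,y} P(x,y) log₂ P(x,y). Per-cell terms -P(x,y)·log₂P(x,y):
  X=0: 0.12619, 0.47226, 0.26800, 0.12619
  X=1: 0.20587, 0.51364, 0.39646, 0.12619
Sum of the 8 terms: H(X,Y) = 2.2348 bits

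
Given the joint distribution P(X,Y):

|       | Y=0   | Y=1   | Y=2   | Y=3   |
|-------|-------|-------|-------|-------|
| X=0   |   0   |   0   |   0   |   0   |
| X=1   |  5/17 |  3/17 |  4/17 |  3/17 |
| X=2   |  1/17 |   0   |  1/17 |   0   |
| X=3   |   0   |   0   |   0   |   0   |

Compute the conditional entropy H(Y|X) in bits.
1.8520 bits

H(Y|X) = H(X,Y) - H(X)

H(X,Y) = -Σ_{x,y} P(x,y) log₂ P(x,y). Per-cell terms -P(x,y)·log₂P(x,y):
  X=0: 0.00000, 0.00000, 0.00000, 0.00000
  X=1: 0.51927, 0.44162, 0.49117, 0.44162
  X=2: 0.24044, 0.00000, 0.24044, 0.00000
  X=3: 0.00000, 0.00000, 0.00000, 0.00000
  (cells with P = 0 contribute 0)
Sum of the 16 terms: H(X,Y) = 2.3746 bits

Marginal of X (row sums):
  P(X=0) = 0 + 0 + 0 + 0 = 0
  P(X=1) = 5/17 + 3/17 + 4/17 + 3/17 = 15/17
  P(X=2) = 1/17 + 0 + 1/17 + 0 = 2/17
  P(X=3) = 0 + 0 + 0 + 0 = 0
H(X) = -[(15/17)·log₂(15/17) + (2/17)·log₂(2/17)]   (outcomes with P = 0 contribute 0)
  = 0.15933 + 0.36323 = 0.5226 bits

H(Y|X) = H(X,Y) - H(X) = 2.3746 - 0.5226 = 1.8520 bits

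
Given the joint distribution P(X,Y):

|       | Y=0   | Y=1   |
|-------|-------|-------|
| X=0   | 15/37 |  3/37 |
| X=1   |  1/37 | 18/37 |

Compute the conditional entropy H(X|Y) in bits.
0.4817 bits

H(X|Y) = H(X,Y) - H(Y)

H(X,Y) = -Σ_{x,y} P(x,y) log₂ P(x,y). Per-cell terms -P(x,y)·log₂P(x,y):
  X=0: 0.5281, 0.2939
  X=1: 0.1408, 0.5057
Sum of the 4 terms: H(X,Y) = 1.4685 bits

Marginal of Y (column sums):
  P(Y=0) = 15/37 + 1/37 = 16/37
  P(Y=1) = 3/37 + 18/37 = 21/37
H(Y) = -[(16/37)·log₂(16/37) + (21/37)·log₂(21/37)]
  = 0.5230 + 0.4638 = 0.9868 bits

H(X|Y) = H(X,Y) - H(Y) = 1.4685 - 0.9868 = 0.4817 bits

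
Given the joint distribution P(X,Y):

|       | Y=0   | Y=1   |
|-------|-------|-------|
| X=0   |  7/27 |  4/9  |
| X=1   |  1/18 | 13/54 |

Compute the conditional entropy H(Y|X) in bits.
0.8744 bits

H(Y|X) = H(X,Y) - H(X)

H(X,Y) = -Σ_{x,y} P(x,y) log₂ P(x,y). Per-cell terms -P(x,y)·log₂P(x,y):
  X=0: 0.50492, 0.51997
  X=1: 0.23166, 0.49459
Sum of the 4 terms: H(X,Y) = 1.7511 bits

Marginal of X (row sums):
  P(X=0) = 7/27 + 4/9 = 19/27
  P(X=1) = 1/18 + 13/54 = 8/27
H(X) = -[(19/27)·log₂(19/27) + (8/27)·log₂(8/27)]
  = 0.35675 + 0.51997 = 0.8767 bits

H(Y|X) = H(X,Y) - H(X) = 1.7511 - 0.8767 = 0.8744 bits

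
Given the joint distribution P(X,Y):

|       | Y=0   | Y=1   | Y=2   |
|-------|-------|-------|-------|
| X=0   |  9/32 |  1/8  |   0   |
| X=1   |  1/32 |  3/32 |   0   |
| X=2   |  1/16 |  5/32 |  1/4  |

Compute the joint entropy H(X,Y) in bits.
2.5346 bits

H(X,Y) = -Σ_{x,y} P(x,y) log₂ P(x,y). Per-cell terms -P(x,y)·log₂P(x,y):
  X=0: 0.51471, 0.37500, 0.00000
  X=1: 0.15625, 0.32016, 0.00000
  X=2: 0.25000, 0.41845, 0.50000
  (cells with P = 0 contribute 0)
Sum of the 9 terms: H(X,Y) = 2.5346 bits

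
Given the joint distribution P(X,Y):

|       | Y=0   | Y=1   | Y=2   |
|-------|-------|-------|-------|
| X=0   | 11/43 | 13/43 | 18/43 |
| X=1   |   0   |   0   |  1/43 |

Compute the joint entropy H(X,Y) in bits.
1.6770 bits

H(X,Y) = -Σ_{x,y} P(x,y) log₂ P(x,y). Per-cell terms -P(x,y)·log₂P(x,y):
  X=0: 0.5031, 0.5218, 0.5259
  X=1: 0.0000, 0.0000, 0.1262
  (cells with P = 0 contribute 0)
Sum of the 6 terms: H(X,Y) = 1.6770 bits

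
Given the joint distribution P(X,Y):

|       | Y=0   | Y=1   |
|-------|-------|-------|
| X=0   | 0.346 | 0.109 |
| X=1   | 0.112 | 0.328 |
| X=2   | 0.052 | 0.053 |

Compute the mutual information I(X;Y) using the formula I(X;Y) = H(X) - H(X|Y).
0.1732 bits

I(X;Y) = H(X) - H(X|Y)

Marginal of X (row sums):
  P(X=0) = 0.346 + 0.109 = 0.455
  P(X=1) = 0.112 + 0.328 = 0.440
  P(X=2) = 0.052 + 0.053 = 0.105
H(X) = -[0.455·log₂(0.455) + 0.440·log₂(0.440) + 0.105·log₂(0.105)]
  = 0.51691 + 0.52115 + 0.34141 = 1.3795 bits

Marginal of Y (column sums):
  P(Y=0) = 0.346 + 0.112 + 0.052 = 0.510
  P(Y=1) = 0.109 + 0.328 + 0.053 = 0.490
H(X|Y) = Σ_y P(y)·H(X|Y=y):
  Y=0: P(Y=0) = 0.510, P(X|Y=0) = (173/255, 56/255, 26/255) → H(X|Y=0) = 1.19587
  Y=1: P(Y=1) = 0.490, P(X|Y=1) = (109/490, 164/245, 53/490) → H(X|Y=1) = 1.21707
H(X|Y) = 0.510·1.19587 + 0.490·1.21707 = 1.2063 bits

I(X;Y) = H(X) - H(X|Y) = 1.3795 - 1.2063 = 0.1732 bits

Cross-check via I(X;Y) = H(X) + H(Y) - H(X,Y): computing H(Y) from the column sums and H(X,Y) from the 6 cells in the same way gives H(Y) = 0.9997 bits and H(X,Y) = 2.2060 bits, so
I(X;Y) = 1.3795 + 0.9997 - 2.2060 = 0.1732 bits ✓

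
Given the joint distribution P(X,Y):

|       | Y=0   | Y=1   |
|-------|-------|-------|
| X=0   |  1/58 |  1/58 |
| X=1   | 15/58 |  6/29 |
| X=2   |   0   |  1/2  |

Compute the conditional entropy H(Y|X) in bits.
0.4958 bits

H(Y|X) = H(X,Y) - H(X)

H(X,Y) = -Σ_{x,y} P(x,y) log₂ P(x,y). Per-cell terms -P(x,y)·log₂P(x,y):
  X=0: 0.10100, 0.10100
  X=1: 0.50459, 0.47028
  X=2: 0.00000, 0.50000
  (cells with P = 0 contribute 0)
Sum of the 6 terms: H(X,Y) = 1.67687 bits

Marginal of X (row sums):
  P(X=0) = 1/58 + 1/58 = 1/29
  P(X=1) = 15/58 + 6/29 = 27/58
  P(X=2) = 0 + 1/2 = 1/2
H(X) = -[(1/29)·log₂(1/29) + (27/58)·log₂(27/58) + (1/2)·log₂(1/2)]
  = 0.16752 + 0.51351 + 0.50000 = 1.18103 bits

H(Y|X) = H(X,Y) - H(X) = 1.67687 - 1.18103 = 0.4958 bits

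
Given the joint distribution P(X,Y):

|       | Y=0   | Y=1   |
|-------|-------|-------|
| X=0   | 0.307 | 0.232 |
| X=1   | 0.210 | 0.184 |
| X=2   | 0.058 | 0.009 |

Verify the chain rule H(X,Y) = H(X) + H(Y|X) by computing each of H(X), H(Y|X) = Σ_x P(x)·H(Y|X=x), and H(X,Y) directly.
H(X) = 1.2713 bits, H(Y|X) = 0.9623 bits, H(X,Y) = 2.2337 bits

Marginal of X (row sums):
  P(X=0) = 0.307 + 0.232 = 0.539
  P(X=1) = 0.210 + 0.184 = 0.394
  P(X=2) = 0.058 + 0.009 = 0.067
H(X) = -[0.539·log₂(0.539) + 0.394·log₂(0.394) + 0.067·log₂(0.067)]
  = 0.480595 + 0.529431 + 0.261280 = 1.2713 bits

H(Y|X) = Σ_x P(x)·H(Y|X=x):
  X=0: P(X=0) = 0.539, P(Y|X=0) = (307/539, 232/539) → H(Y|X=0) = 0.985988
  X=1: P(X=1) = 0.394, P(Y|X=1) = (105/197, 92/197) → H(Y|X=1) = 0.996856
  X=2: P(X=2) = 0.067, P(Y|X=2) = (58/67, 9/67) → H(Y|X=2) = 0.569190
H(Y|X) = 0.539·0.985988 + 0.394·0.996856 + 0.067·0.569190 = 0.9623 bits

H(X,Y) = -Σ_{x,y} P(x,y) log₂ P(x,y). Per-cell terms -P(x,y)·log₂P(x,y):
  X=0: 0.523033, 0.489010
  X=1: 0.472823, 0.449369
  X=2: 0.238253, 0.061163
Sum of the 6 terms: H(X,Y) = 2.2337 bits

Chain rule check:
  H(X) + H(Y|X) = 1.2713 + 0.9623 = 2.2336 bits
  H(X,Y) = 2.2337 bits
✓ Chain rule verified (Δ = 0.0001 is 4-dp rounding noise: each of the three values was rounded independently).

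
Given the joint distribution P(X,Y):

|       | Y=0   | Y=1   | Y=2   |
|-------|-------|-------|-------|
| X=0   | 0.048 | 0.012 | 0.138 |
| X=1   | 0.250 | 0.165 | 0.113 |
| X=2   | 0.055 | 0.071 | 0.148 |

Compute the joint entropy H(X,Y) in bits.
2.8745 bits

H(X,Y) = -Σ_{x,y} P(x,y) log₂ P(x,y). Per-cell terms -P(x,y)·log₂P(x,y):
  X=0: 0.2103, 0.0766, 0.3943
  X=1: 0.5000, 0.4289, 0.3555
  X=2: 0.2301, 0.2709, 0.4079
Sum of the 9 terms: H(X,Y) = 2.8745 bits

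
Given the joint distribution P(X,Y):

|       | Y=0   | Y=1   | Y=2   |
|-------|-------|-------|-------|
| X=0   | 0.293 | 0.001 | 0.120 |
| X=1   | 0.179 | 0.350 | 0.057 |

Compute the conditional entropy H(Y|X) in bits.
1.1273 bits

H(Y|X) = H(X,Y) - H(X)

H(X,Y) = -Σ_{x,y} P(x,y) log₂ P(x,y). Per-cell terms -P(x,y)·log₂P(x,y):
  X=0: 0.51891, 0.00997, 0.36707
  X=1: 0.44427, 0.53010, 0.23557
Sum of the 6 terms: H(X,Y) = 2.10589 bits

Marginal of X (row sums):
  P(X=0) = 0.293 + 0.001 + 0.120 = 0.414
  P(X=1) = 0.179 + 0.350 + 0.057 = 0.586
H(X) = -[0.414·log₂(0.414) + 0.586·log₂(0.586)]
  = 0.52673 + 0.45182 = 0.97855 bits

H(Y|X) = H(X,Y) - H(X) = 2.10589 - 0.97855 = 1.1273 bits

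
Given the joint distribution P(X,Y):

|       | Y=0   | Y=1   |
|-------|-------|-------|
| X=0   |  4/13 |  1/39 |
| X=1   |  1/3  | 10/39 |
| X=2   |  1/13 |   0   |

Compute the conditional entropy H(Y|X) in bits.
0.7129 bits

H(Y|X) = H(X,Y) - H(X)

H(X,Y) = -Σ_{x,y} P(x,y) log₂ P(x,y). Per-cell terms -P(x,y)·log₂P(x,y):
  X=0: 0.523212, 0.135523
  X=1: 0.528321, 0.503455
  X=2: 0.284649, 0.000000
  (cells with P = 0 contribute 0)
Sum of the 6 terms: H(X,Y) = 1.97516 bits

Marginal of X (row sums):
  P(X=0) = 4/13 + 1/39 = 1/3
  P(X=1) = 1/3 + 10/39 = 23/39
  P(X=2) = 1/13 + 0 = 1/13
H(X) = -[(1/3)·log₂(1/3) + (23/39)·log₂(23/39) + (1/13)·log₂(1/13)]
  = 0.528321 + 0.449290 + 0.284649 = 1.26226 bits

H(Y|X) = H(X,Y) - H(X) = 1.97516 - 1.26226 = 0.7129 bits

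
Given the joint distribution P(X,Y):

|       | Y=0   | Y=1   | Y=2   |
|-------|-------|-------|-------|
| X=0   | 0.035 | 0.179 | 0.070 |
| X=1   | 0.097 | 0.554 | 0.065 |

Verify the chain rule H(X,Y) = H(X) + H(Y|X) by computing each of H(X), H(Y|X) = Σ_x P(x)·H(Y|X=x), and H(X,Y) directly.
H(X) = 0.8608 bits, H(Y|X) = 1.0761 bits, H(X,Y) = 1.9369 bits

Marginal of X (row sums):
  P(X=0) = 0.035 + 0.179 + 0.070 = 0.284
  P(X=1) = 0.097 + 0.554 + 0.065 = 0.716
H(X) = -[0.284·log₂(0.284) + 0.716·log₂(0.716)]
  = 0.515755 + 0.345089 = 0.8608 bits

H(Y|X) = Σ_x P(x)·H(Y|X=x):
  X=0: P(X=0) = 0.284, P(Y|X=0) = (35/284, 179/284, 35/142) → H(Y|X=0) = 1.289966
  X=1: P(X=1) = 0.716, P(Y|X=1) = (97/716, 277/358, 65/716) → H(Y|X=1) = 0.991276
H(Y|X) = 0.284·1.289966 + 0.716·0.991276 = 1.0761 bits

H(X,Y) = -Σ_{x,y} P(x,y) log₂ P(x,y). Per-cell terms -P(x,y)·log₂P(x,y):
  X=0: 0.169278, 0.444272, 0.268555
  X=1: 0.326490, 0.472031, 0.256322
Sum of the 6 terms: H(X,Y) = 1.9369 bits

Chain rule check:
  H(X) + H(Y|X) = 0.8608 + 1.0761 = 1.9369 bits
  H(X,Y) = 1.9369 bits
✓ Chain rule verified.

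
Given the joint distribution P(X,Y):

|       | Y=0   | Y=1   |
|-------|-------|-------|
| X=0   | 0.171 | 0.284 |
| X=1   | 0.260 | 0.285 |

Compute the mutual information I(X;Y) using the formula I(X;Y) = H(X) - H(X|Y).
0.0075 bits

I(X;Y) = H(X) - H(X|Y)

Marginal of X (row sums):
  P(X=0) = 0.171 + 0.284 = 0.455
  P(X=1) = 0.260 + 0.285 = 0.545
H(X) = -[0.455·log₂(0.455) + 0.545·log₂(0.545)]
  = 0.51691 + 0.47724 = 0.99415 bits

Marginal of Y (column sums):
  P(Y=0) = 0.171 + 0.260 = 0.431
  P(Y=1) = 0.284 + 0.285 = 0.569
H(X|Y) = Σ_y P(y)·H(X|Y=y):
  Y=0: P(Y=0) = 0.431, P(X|Y=0) = (171/431, 260/431) → H(X|Y=0) = 0.96902
  Y=1: P(Y=1) = 0.569, P(X|Y=1) = (284/569, 285/569) → H(X|Y=1) = 1.00000
H(X|Y) = 0.431·0.96902 + 0.569·1.00000 = 0.98665 bits

I(X;Y) = H(X) - H(X|Y) = 0.99415 - 0.98665 = 0.0075 bits

Cross-check via I(X;Y) = H(X) + H(Y) - H(X,Y): computing H(Y) from the column sums and H(X,Y) from the 4 cells in the same way gives H(Y) = 0.98622 bits and H(X,Y) = 1.97286 bits, so
I(X;Y) = 0.99415 + 0.98622 - 1.97286 = 0.0075 bits ✓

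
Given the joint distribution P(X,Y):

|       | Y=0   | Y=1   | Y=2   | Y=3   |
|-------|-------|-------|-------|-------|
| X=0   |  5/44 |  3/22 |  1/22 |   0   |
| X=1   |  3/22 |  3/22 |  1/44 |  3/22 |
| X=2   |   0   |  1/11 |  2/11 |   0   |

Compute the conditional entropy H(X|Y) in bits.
1.0902 bits

H(X|Y) = H(X,Y) - H(Y)

H(X,Y) = -Σ_{x,y} P(x,y) log₂ P(x,y). Per-cell terms -P(x,y)·log₂P(x,y):
  X=0: 0.35653449, 0.39197306, 0.20270144, 0.00000000
  X=1: 0.39197306, 0.39197306, 0.12407799, 0.39197306
  X=2: 0.00000000, 0.31449378, 0.44716939, 0.00000000
  (cells with P = 0 contribute 0)
Sum of the 12 terms: H(X,Y) = 3.0128693 bits

Marginal of Y (column sums):
  P(Y=0) = 5/44 + 3/22 + 0 = 1/4
  P(Y=1) = 3/22 + 3/22 + 1/11 = 4/11
  P(Y=2) = 1/22 + 1/44 + 2/11 = 1/4
  P(Y=3) = 0 + 3/22 + 0 = 3/22
H(Y) = -[(1/4)·log₂(1/4) + (4/11)·log₂(4/11) + (1/4)·log₂(1/4) + (3/22)·log₂(3/22)]
  = 0.50000000 + 0.53070241 + 0.50000000 + 0.39197306 = 1.9226755 bits

H(X|Y) = H(X,Y) - H(Y) = 3.0128693 - 1.9226755 = 1.0902 bits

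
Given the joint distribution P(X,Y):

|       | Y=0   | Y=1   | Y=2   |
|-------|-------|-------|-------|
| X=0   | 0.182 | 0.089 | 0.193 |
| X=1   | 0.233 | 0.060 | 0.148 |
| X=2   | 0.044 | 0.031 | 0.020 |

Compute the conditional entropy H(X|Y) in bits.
1.3321 bits

H(X|Y) = H(X,Y) - H(Y)

H(X,Y) = -Σ_{x,y} P(x,y) log₂ P(x,y). Per-cell terms -P(x,y)·log₂P(x,y):
  X=0: 0.44735, 0.31061, 0.45805
  X=1: 0.48967, 0.24353, 0.40794
  X=2: 0.19828, 0.15536, 0.11288
Sum of the 9 terms: H(X,Y) = 2.8237 bits

Marginal of Y (column sums):
  P(Y=0) = 0.182 + 0.233 + 0.044 = 0.459
  P(Y=1) = 0.089 + 0.060 + 0.031 = 0.180
  P(Y=2) = 0.193 + 0.148 + 0.020 = 0.361
H(Y) = -[0.459·log₂(0.459) + 0.180·log₂(0.180) + 0.361·log₂(0.361)]
  = 0.51566 + 0.44531 + 0.53064 = 1.4916 bits

H(X|Y) = H(X,Y) - H(Y) = 2.8237 - 1.4916 = 1.3321 bits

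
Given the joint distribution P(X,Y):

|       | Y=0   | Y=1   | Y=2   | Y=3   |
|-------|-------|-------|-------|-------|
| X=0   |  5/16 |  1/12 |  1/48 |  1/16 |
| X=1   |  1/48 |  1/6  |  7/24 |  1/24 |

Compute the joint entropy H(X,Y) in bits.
2.4462 bits

H(X,Y) = -Σ_{x,y} P(x,y) log₂ P(x,y). Per-cell terms -P(x,y)·log₂P(x,y):
  X=0: 0.5244, 0.2987, 0.1164, 0.2500
  X=1: 0.1164, 0.4308, 0.5185, 0.1910
Sum of the 8 terms: H(X,Y) = 2.4462 bits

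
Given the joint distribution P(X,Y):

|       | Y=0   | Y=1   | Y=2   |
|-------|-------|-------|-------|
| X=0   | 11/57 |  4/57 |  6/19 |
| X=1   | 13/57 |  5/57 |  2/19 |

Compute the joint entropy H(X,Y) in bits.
2.3884 bits

H(X,Y) = -Σ_{x,y} P(x,y) log₂ P(x,y). Per-cell terms -P(x,y)·log₂P(x,y):
  X=0: 0.45804, 0.26897, 0.52515
  X=1: 0.48635, 0.30798, 0.34189
Sum of the 6 terms: H(X,Y) = 2.3884 bits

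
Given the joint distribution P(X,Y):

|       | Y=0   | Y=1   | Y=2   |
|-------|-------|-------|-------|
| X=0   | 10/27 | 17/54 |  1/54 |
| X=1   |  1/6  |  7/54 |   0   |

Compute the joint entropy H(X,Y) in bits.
1.9751 bits

H(X,Y) = -Σ_{x,y} P(x,y) log₂ P(x,y). Per-cell terms -P(x,y)·log₂P(x,y):
  X=0: 0.5307, 0.5249, 0.1066
  X=1: 0.4308, 0.3821, 0.0000
  (cells with P = 0 contribute 0)
Sum of the 6 terms: H(X,Y) = 1.9751 bits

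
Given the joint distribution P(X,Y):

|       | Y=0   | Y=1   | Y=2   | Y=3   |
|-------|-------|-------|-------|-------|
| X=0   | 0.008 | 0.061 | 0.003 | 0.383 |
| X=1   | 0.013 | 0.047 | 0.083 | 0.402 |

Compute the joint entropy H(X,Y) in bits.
1.9726 bits

H(X,Y) = -Σ_{x,y} P(x,y) log₂ P(x,y). Per-cell terms -P(x,y)·log₂P(x,y):
  X=0: 0.05573, 0.24614, 0.02514, 0.53030
  X=1: 0.08145, 0.20733, 0.29803, 0.52852
Sum of the 8 terms: H(X,Y) = 1.9726 bits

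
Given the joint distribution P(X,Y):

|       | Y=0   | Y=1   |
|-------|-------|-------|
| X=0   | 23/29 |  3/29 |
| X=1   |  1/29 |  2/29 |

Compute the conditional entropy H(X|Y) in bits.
0.3742 bits

H(X|Y) = H(X,Y) - H(Y)

H(X,Y) = -Σ_{x,y} P(x,y) log₂ P(x,y). Per-cell terms -P(x,y)·log₂P(x,y):
  X=0: 0.2652, 0.3386
  X=1: 0.1675, 0.2661
Sum of the 4 terms: H(X,Y) = 1.0374 bits

Marginal of Y (column sums):
  P(Y=0) = 23/29 + 1/29 = 24/29
  P(Y=1) = 3/29 + 2/29 = 5/29
H(Y) = -[(24/29)·log₂(24/29) + (5/29)·log₂(5/29)]
  = 0.2259 + 0.4373 = 0.6632 bits

H(X|Y) = H(X,Y) - H(Y) = 1.0374 - 0.6632 = 0.3742 bits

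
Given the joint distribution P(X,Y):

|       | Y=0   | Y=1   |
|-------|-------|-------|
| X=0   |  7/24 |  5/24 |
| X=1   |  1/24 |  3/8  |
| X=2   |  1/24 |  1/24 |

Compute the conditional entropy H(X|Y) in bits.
1.1393 bits

H(X|Y) = H(X,Y) - H(Y)

H(X,Y) = -Σ_{x,y} P(x,y) log₂ P(x,y). Per-cell terms -P(x,y)·log₂P(x,y):
  X=0: 0.51847, 0.47147
  X=1: 0.19104, 0.53064
  X=2: 0.19104, 0.19104
Sum of the 6 terms: H(X,Y) = 2.0937 bits

Marginal of Y (column sums):
  P(Y=0) = 7/24 + 1/24 + 1/24 = 3/8
  P(Y=1) = 5/24 + 3/8 + 1/24 = 5/8
H(Y) = -[(3/8)·log₂(3/8) + (5/8)·log₂(5/8)]
  = 0.53064 + 0.42379 = 0.9544 bits

H(X|Y) = H(X,Y) - H(Y) = 2.0937 - 0.9544 = 1.1393 bits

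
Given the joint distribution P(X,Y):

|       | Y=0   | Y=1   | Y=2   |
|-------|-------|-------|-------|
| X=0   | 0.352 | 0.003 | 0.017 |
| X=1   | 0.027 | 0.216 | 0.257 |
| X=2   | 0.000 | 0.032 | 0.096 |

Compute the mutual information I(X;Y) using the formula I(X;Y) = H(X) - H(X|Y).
0.7113 bits

I(X;Y) = H(X) - H(X|Y)

Marginal of X (row sums):
  P(X=0) = 0.352 + 0.003 + 0.017 = 0.372
  P(X=1) = 0.027 + 0.216 + 0.257 = 0.500
  P(X=2) = 0.000 + 0.032 + 0.096 = 0.128
H(X) = -[0.372·log₂(0.372) + 0.500·log₂(0.500) + 0.128·log₂(0.128)]
  = 0.5307 + 0.5000 + 0.3796 = 1.4103 bits

Marginal of Y (column sums):
  P(Y=0) = 0.352 + 0.027 + 0.000 = 0.379
  P(Y=1) = 0.003 + 0.216 + 0.032 = 0.251
  P(Y=2) = 0.017 + 0.257 + 0.096 = 0.370
H(X|Y) = Σ_y P(y)·H(X|Y=y):
  Y=0: P(Y=0) = 0.379, P(X|Y=0) = (352/379, 27/379, 0) → H(X|Y=0) = 0.3705
  Y=1: P(Y=1) = 0.251, P(X|Y=1) = (3/251, 216/251, 32/251) → H(X|Y=1) = 0.6416
  Y=2: P(Y=2) = 0.370, P(X|Y=2) = (17/370, 257/370, 48/185) → H(X|Y=2) = 1.0744
H(X|Y) = 0.379·0.3705 + 0.251·0.6416 + 0.370·1.0744 = 0.6990 bits

I(X;Y) = H(X) - H(X|Y) = 1.4103 - 0.6990 = 0.7113 bits

Cross-check via I(X;Y) = H(X) + H(Y) - H(X,Y): computing H(Y) from the column sums and H(X,Y) from the 9 cells in the same way gives H(Y) = 1.5618 bits and H(X,Y) = 2.2608 bits, so
I(X;Y) = 1.4103 + 1.5618 - 2.2608 = 0.7113 bits ✓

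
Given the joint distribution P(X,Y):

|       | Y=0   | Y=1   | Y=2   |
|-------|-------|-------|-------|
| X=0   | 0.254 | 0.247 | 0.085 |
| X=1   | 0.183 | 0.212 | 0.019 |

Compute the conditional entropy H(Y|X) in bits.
1.3557 bits

H(Y|X) = H(X,Y) - H(X)

H(X,Y) = -Σ_{x,y} P(x,y) log₂ P(x,y). Per-cell terms -P(x,y)·log₂P(x,y):
  X=0: 0.50218, 0.49830, 0.30229
  X=1: 0.44837, 0.47443, 0.10864
Sum of the 6 terms: H(X,Y) = 2.33421 bits

Marginal of X (row sums):
  P(X=0) = 0.254 + 0.247 + 0.085 = 0.586
  P(X=1) = 0.183 + 0.212 + 0.019 = 0.414
H(X) = -[0.586·log₂(0.586) + 0.414·log₂(0.414)]
  = 0.45182 + 0.52673 = 0.97855 bits

H(Y|X) = H(X,Y) - H(X) = 2.33421 - 0.97855 = 1.3557 bits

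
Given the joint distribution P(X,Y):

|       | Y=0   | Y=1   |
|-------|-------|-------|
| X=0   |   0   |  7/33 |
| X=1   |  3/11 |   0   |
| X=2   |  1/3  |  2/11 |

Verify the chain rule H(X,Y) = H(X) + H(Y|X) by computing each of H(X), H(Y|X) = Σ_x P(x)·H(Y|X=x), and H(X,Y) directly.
H(X) = 1.4787 bits, H(Y|X) = 0.4825 bits, H(X,Y) = 1.9612 bits

Marginal of X (row sums):
  P(X=0) = 0 + 7/33 = 7/33
  P(X=1) = 3/11 + 0 = 3/11
  P(X=2) = 1/3 + 2/11 = 17/33
H(X) = -[(7/33)·log₂(7/33) + (3/11)·log₂(3/11) + (17/33)·log₂(17/33)]
  = 0.4745 + 0.5112 + 0.4930 = 1.4787 bits

H(Y|X) = Σ_x P(x)·H(Y|X=x):
  X=0: P(X=0) = 7/33, P(Y|X=0) = (0, 1) → H(Y|X=0) = 0.0000
  X=1: P(X=1) = 3/11, P(Y|X=1) = (1, 0) → H(Y|X=1) = 0.0000
  X=2: P(X=2) = 17/33, P(Y|X=2) = (11/17, 6/17) → H(Y|X=2) = 0.9367
H(Y|X) = (7/33)·0.0000 + (3/11)·0.0000 + (17/33)·0.9367 = 0.4825 bits

H(X,Y) = -Σ_{x,y} P(x,y) log₂ P(x,y). Per-cell terms -P(x,y)·log₂P(x,y):
  X=0: 0.0000, 0.4745
  X=1: 0.5112, 0.0000
  X=2: 0.5283, 0.4472
  (cells with P = 0 contribute 0)
Sum of the 6 terms: H(X,Y) = 1.9612 bits

Chain rule check:
  H(X) + H(Y|X) = 1.4787 + 0.4825 = 1.9612 bits
  H(X,Y) = 1.9612 bits
✓ Chain rule verified.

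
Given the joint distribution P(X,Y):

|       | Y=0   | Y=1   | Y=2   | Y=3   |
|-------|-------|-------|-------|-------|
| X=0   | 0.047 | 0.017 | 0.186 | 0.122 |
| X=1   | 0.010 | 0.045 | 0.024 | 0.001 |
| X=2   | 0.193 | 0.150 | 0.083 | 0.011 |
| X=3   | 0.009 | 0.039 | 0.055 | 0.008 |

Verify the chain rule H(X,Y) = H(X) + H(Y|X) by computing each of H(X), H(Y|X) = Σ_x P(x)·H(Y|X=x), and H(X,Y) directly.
H(X) = 1.6961 bits, H(Y|X) = 1.6074 bits, H(X,Y) = 3.3035 bits

Marginal of X (row sums):
  P(X=0) = 0.047 + 0.017 + 0.186 + 0.122 = 0.372
  P(X=1) = 0.010 + 0.045 + 0.024 + 0.001 = 0.080
  P(X=2) = 0.193 + 0.150 + 0.083 + 0.011 = 0.437
  P(X=3) = 0.009 + 0.039 + 0.055 + 0.008 = 0.111
H(X) = -[0.372·log₂(0.372) + 0.080·log₂(0.080) + 0.437·log₂(0.437) + 0.111·log₂(0.111)]
  = 0.53070 + 0.29151 + 0.52191 + 0.35202 = 1.6961 bits

H(Y|X) = Σ_x P(x)·H(Y|X=x):
  X=0: P(X=0) = 0.372, P(Y|X=0) = (47/372, 17/372, 1/2, 61/186) → H(Y|X=0) = 1.60801
  X=1: P(X=1) = 0.080, P(Y|X=1) = (1/8, 9/16, 3/10, 1/80) → H(Y|X=1) = 1.44203
  X=2: P(X=2) = 0.437, P(Y|X=2) = (193/437, 150/437, 83/437, 11/437) → H(Y|X=2) = 1.63911
  X=3: P(X=3) = 0.111, P(Y|X=3) = (3/37, 13/37, 55/111, 8/111) → H(Y|X=3) = 1.59951
H(Y|X) = 0.372·1.60801 + 0.080·1.44203 + 0.437·1.63911 + 0.111·1.59951 = 1.6074 bits

H(X,Y) = -Σ_{x,y} P(x,y) log₂ P(x,y). Per-cell terms -P(x,y)·log₂P(x,y):
  X=0: 0.20733, 0.09993, 0.45135, 0.37028
  X=1: 0.06644, 0.20133, 0.12914, 0.00997
  X=2: 0.45805, 0.41054, 0.29803, 0.07157
  X=3: 0.06116, 0.18253, 0.23014, 0.05573
Sum of the 16 terms: H(X,Y) = 3.3035 bits

Chain rule check:
  H(X) + H(Y|X) = 1.6961 + 1.6074 = 3.3035 bits
  H(X,Y) = 3.3035 bits
✓ Chain rule verified.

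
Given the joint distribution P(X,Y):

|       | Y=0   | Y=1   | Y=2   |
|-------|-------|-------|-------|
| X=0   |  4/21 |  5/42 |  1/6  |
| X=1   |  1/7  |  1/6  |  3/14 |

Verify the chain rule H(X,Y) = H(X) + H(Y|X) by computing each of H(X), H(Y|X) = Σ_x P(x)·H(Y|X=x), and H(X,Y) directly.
H(X) = 0.9984 bits, H(Y|X) = 1.5618 bits, H(X,Y) = 2.5601 bits

Marginal of X (row sums):
  P(X=0) = 4/21 + 5/42 + 1/6 = 10/21
  P(X=1) = 1/7 + 1/6 + 3/14 = 11/21
H(X) = -[(10/21)·log₂(10/21) + (11/21)·log₂(11/21)]
  = 0.5097 + 0.4887 = 0.9984 bits

H(Y|X) = Σ_x P(x)·H(Y|X=x):
  X=0: P(X=0) = 10/21, P(Y|X=0) = (2/5, 1/4, 7/20) → H(Y|X=0) = 1.5589
  X=1: P(X=1) = 11/21, P(Y|X=1) = (3/11, 7/22, 9/22) → H(Y|X=1) = 1.5644
H(Y|X) = (10/21)·1.5589 + (11/21)·1.5644 = 1.5618 bits

H(X,Y) = -Σ_{x,y} P(x,y) log₂ P(x,y). Per-cell terms -P(x,y)·log₂P(x,y):
  X=0: 0.4557, 0.3655, 0.4308
  X=1: 0.4011, 0.4308, 0.4762
Sum of the 6 terms: H(X,Y) = 2.5601 bits

Chain rule check:
  H(X) + H(Y|X) = 0.9984 + 1.5618 = 2.5602 bits
  H(X,Y) = 2.5601 bits
✓ Chain rule verified (Δ = 0.0001 is 4-dp rounding noise: each of the three values was rounded independently).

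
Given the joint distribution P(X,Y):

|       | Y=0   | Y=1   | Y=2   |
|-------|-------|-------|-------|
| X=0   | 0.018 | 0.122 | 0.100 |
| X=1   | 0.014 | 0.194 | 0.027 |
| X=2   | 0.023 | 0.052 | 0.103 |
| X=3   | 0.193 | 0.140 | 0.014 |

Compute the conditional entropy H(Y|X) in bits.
1.1606 bits

H(Y|X) = H(X,Y) - H(X)

H(X,Y) = -Σ_{x,y} P(x,y) log₂ P(x,y). Per-cell terms -P(x,y)·log₂P(x,y):
  X=0: 0.10433, 0.37028, 0.33219
  X=1: 0.08622, 0.45898, 0.14069
  X=2: 0.12517, 0.22180, 0.33777
  X=3: 0.45805, 0.39711, 0.08622
Sum of the 12 terms: H(X,Y) = 3.1188 bits

Marginal of X (row sums):
  P(X=0) = 0.018 + 0.122 + 0.100 = 0.240
  P(X=1) = 0.014 + 0.194 + 0.027 = 0.235
  P(X=2) = 0.023 + 0.052 + 0.103 = 0.178
  P(X=3) = 0.193 + 0.140 + 0.014 = 0.347
H(X) = -[0.240·log₂(0.240) + 0.235·log₂(0.235) + 0.178·log₂(0.178) + 0.347·log₂(0.347)]
  = 0.49413 + 0.49098 + 0.44323 + 0.52987 = 1.9582 bits

H(Y|X) = H(X,Y) - H(X) = 3.1188 - 1.9582 = 1.1606 bits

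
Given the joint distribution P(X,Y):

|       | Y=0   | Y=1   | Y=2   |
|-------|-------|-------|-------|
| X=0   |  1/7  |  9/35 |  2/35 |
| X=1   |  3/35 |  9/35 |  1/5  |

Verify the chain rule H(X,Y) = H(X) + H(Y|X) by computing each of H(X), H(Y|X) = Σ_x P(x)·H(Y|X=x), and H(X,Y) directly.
H(X) = 0.9947 bits, H(Y|X) = 1.4182 bits, H(X,Y) = 2.4129 bits

Marginal of X (row sums):
  P(X=0) = 1/7 + 9/35 + 2/35 = 16/35
  P(X=1) = 3/35 + 9/35 + 1/5 = 19/35
H(X) = -[(16/35)·log₂(16/35) + (19/35)·log₂(19/35)]
  = 0.51624 + 0.47845 = 0.9947 bits

H(Y|X) = Σ_x P(x)·H(Y|X=x):
  X=0: P(X=0) = 16/35, P(Y|X=0) = (5/16, 9/16, 1/8) → H(Y|X=0) = 1.36631
  X=1: P(X=1) = 19/35, P(Y|X=1) = (3/19, 9/19, 7/19) → H(Y|X=1) = 1.46184
H(Y|X) = (16/35)·1.36631 + (19/35)·1.46184 = 1.4182 bits

H(X,Y) = -Σ_{x,y} P(x,y) log₂ P(x,y). Per-cell terms -P(x,y)·log₂P(x,y):
  X=0: 0.40105, 0.50383, 0.23596
  X=1: 0.30380, 0.50383, 0.46439
Sum of the 6 terms: H(X,Y) = 2.4129 bits

Chain rule check:
  H(X) + H(Y|X) = 0.9947 + 1.4182 = 2.4129 bits
  H(X,Y) = 2.4129 bits
✓ Chain rule verified.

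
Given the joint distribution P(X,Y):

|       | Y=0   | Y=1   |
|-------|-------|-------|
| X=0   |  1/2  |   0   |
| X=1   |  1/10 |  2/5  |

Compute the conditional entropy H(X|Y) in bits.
0.3900 bits

H(X|Y) = H(X,Y) - H(Y)

H(X,Y) = -Σ_{x,y} P(x,y) log₂ P(x,y). Per-cell terms -P(x,y)·log₂P(x,y):
  X=0: 0.5000, 0.0000
  X=1: 0.3322, 0.5288
  (cells with P = 0 contribute 0)
Sum of the 4 terms: H(X,Y) = 1.3610 bits

Marginal of Y (column sums):
  P(Y=0) = 1/2 + 1/10 = 3/5
  P(Y=1) = 0 + 2/5 = 2/5
H(Y) = -[(3/5)·log₂(3/5) + (2/5)·log₂(2/5)]
  = 0.4422 + 0.5288 = 0.9710 bits

H(X|Y) = H(X,Y) - H(Y) = 1.3610 - 0.9710 = 0.3900 bits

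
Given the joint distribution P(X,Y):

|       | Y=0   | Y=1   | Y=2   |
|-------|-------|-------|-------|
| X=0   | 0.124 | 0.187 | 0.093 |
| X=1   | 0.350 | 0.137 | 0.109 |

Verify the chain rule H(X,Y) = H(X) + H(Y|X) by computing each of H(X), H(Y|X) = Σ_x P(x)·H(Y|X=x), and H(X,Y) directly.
H(X) = 0.9732 bits, H(Y|X) = 1.4427 bits, H(X,Y) = 2.4160 bits

Marginal of X (row sums):
  P(X=0) = 0.124 + 0.187 + 0.093 = 0.404
  P(X=1) = 0.350 + 0.137 + 0.109 = 0.596
H(X) = -[0.404·log₂(0.404) + 0.596·log₂(0.596)]
  = 0.52826 + 0.44498 = 0.9732 bits

H(Y|X) = Σ_x P(x)·H(Y|X=x):
  X=0: P(X=0) = 0.404, P(Y|X=0) = (31/101, 187/404, 93/404) → H(Y|X=0) = 1.52521
  X=1: P(X=1) = 0.596, P(Y|X=1) = (175/298, 137/596, 109/596) → H(Y|X=1) = 1.38681
H(Y|X) = 0.404·1.52521 + 0.596·1.38681 = 1.4427 bits

H(X,Y) = -Σ_{x,y} P(x,y) log₂ P(x,y). Per-cell terms -P(x,y)·log₂P(x,y):
  X=0: 0.37344, 0.45233, 0.31868
  X=1: 0.53010, 0.39288, 0.34854
Sum of the 6 terms: H(X,Y) = 2.4160 bits

Chain rule check:
  H(X) + H(Y|X) = 0.9732 + 1.4427 = 2.4159 bits
  H(X,Y) = 2.4160 bits
✓ Chain rule verified (Δ = 0.0001 is 4-dp rounding noise: each of the three values was rounded independently).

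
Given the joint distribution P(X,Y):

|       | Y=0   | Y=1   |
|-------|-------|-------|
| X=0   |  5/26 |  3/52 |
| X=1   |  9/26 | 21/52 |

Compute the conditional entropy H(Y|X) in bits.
0.9416 bits

H(Y|X) = H(X,Y) - H(X)

H(X,Y) = -Σ_{x,y} P(x,y) log₂ P(x,y). Per-cell terms -P(x,y)·log₂P(x,y):
  X=0: 0.4574, 0.2374
  X=1: 0.5298, 0.5283
Sum of the 4 terms: H(X,Y) = 1.7529 bits

Marginal of X (row sums):
  P(X=0) = 5/26 + 3/52 = 1/4
  P(X=1) = 9/26 + 21/52 = 3/4
H(X) = -[(1/4)·log₂(1/4) + (3/4)·log₂(3/4)]
  = 0.5000 + 0.3113 = 0.8113 bits

H(Y|X) = H(X,Y) - H(X) = 1.7529 - 0.8113 = 0.9416 bits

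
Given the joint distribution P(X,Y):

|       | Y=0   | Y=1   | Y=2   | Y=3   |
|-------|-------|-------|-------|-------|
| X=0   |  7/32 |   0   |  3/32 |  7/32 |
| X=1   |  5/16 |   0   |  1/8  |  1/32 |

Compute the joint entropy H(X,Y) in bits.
2.3351 bits

H(X,Y) = -Σ_{x,y} P(x,y) log₂ P(x,y). Per-cell terms -P(x,y)·log₂P(x,y):
  X=0: 0.47964, 0.00000, 0.32016, 0.47964
  X=1: 0.52440, 0.00000, 0.37500, 0.15625
  (cells with P = 0 contribute 0)
Sum of the 8 terms: H(X,Y) = 2.3351 bits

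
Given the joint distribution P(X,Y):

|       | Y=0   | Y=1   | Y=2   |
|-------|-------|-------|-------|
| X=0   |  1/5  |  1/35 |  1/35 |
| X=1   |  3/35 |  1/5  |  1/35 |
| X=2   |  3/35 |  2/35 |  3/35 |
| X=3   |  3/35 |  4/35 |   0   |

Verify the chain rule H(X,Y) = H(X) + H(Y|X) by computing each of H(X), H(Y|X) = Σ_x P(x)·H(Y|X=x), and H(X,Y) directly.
H(X) = 1.9797 bits, H(Y|X) = 1.1975 bits, H(X,Y) = 3.1772 bits

Marginal of X (row sums):
  P(X=0) = 1/5 + 1/35 + 1/35 = 9/35
  P(X=1) = 3/35 + 1/5 + 1/35 = 11/35
  P(X=2) = 3/35 + 2/35 + 3/35 = 8/35
  P(X=3) = 3/35 + 4/35 + 0 = 1/5
H(X) = -[(9/35)·log₂(9/35) + (11/35)·log₂(11/35) + (8/35)·log₂(8/35) + (1/5)·log₂(1/5)]
  = 0.50383 + 0.52481 + 0.48669 + 0.46439 = 1.9797 bits

H(Y|X) = Σ_x P(x)·H(Y|X=x):
  X=0: P(X=0) = 9/35, P(Y|X=0) = (7/9, 1/9, 1/9) → H(Y|X=0) = 0.98643
  X=1: P(X=1) = 11/35, P(Y|X=1) = (3/11, 7/11, 1/11) → H(Y|X=1) = 1.24067
  X=2: P(X=2) = 8/35, P(Y|X=2) = (3/8, 1/4, 3/8) → H(Y|X=2) = 1.56128
  X=3: P(X=3) = 1/5, P(Y|X=3) = (3/7, 4/7, 0) → H(Y|X=3) = 0.98523
H(Y|X) = (9/35)·0.98643 + (11/35)·1.24067 + (8/35)·1.56128 + (1/5)·0.98523 = 1.1975 bits

H(X,Y) = -Σ_{x,y} P(x,y) log₂ P(x,y). Per-cell terms -P(x,y)·log₂P(x,y):
  X=0: 0.46439, 0.14655, 0.14655
  X=1: 0.30380, 0.46439, 0.14655
  X=2: 0.30380, 0.23596, 0.30380
  X=3: 0.30380, 0.35763, 0.00000
  (cells with P = 0 contribute 0)
Sum of the 12 terms: H(X,Y) = 3.1772 bits

Chain rule check:
  H(X) + H(Y|X) = 1.9797 + 1.1975 = 3.1772 bits
  H(X,Y) = 3.1772 bits
✓ Chain rule verified.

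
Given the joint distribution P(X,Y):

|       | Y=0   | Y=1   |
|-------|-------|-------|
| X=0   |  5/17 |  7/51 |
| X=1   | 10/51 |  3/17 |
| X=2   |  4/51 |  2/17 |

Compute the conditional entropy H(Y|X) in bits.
0.9515 bits

H(Y|X) = H(X,Y) - H(X)

H(X,Y) = -Σ_{x,y} P(x,y) log₂ P(x,y). Per-cell terms -P(x,y)·log₂P(x,y):
  X=0: 0.51927, 0.39324
  X=1: 0.46088, 0.44162
  X=2: 0.28803, 0.36323
Sum of the 6 terms: H(X,Y) = 2.4663 bits

Marginal of X (row sums):
  P(X=0) = 5/17 + 7/51 = 22/51
  P(X=1) = 10/51 + 3/17 = 19/51
  P(X=2) = 4/51 + 2/17 = 10/51
H(X) = -[(22/51)·log₂(22/51) + (19/51)·log₂(19/51) + (10/51)·log₂(10/51)]
  = 0.52325 + 0.53070 + 0.46088 = 1.5148 bits

H(Y|X) = H(X,Y) - H(X) = 2.4663 - 1.5148 = 0.9515 bits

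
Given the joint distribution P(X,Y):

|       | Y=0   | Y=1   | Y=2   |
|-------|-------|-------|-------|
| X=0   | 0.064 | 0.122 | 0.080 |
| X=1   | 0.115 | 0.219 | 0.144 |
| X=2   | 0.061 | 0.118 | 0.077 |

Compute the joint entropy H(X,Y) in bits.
3.0516 bits

H(X,Y) = -Σ_{x,y} P(x,y) log₂ P(x,y). Per-cell terms -P(x,y)·log₂P(x,y):
  X=0: 0.25381, 0.37028, 0.29151
  X=1: 0.35883, 0.47983, 0.40260
  X=2: 0.24614, 0.36381, 0.28482
Sum of the 9 terms: H(X,Y) = 3.0516 bits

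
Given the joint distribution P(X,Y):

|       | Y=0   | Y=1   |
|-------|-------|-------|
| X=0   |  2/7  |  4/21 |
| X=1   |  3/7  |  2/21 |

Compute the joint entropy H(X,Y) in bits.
1.8190 bits

H(X,Y) = -Σ_{x,y} P(x,y) log₂ P(x,y). Per-cell terms -P(x,y)·log₂P(x,y):
  X=0: 0.51639, 0.45568
  X=1: 0.52388, 0.32308
Sum of the 4 terms: H(X,Y) = 1.8190 bits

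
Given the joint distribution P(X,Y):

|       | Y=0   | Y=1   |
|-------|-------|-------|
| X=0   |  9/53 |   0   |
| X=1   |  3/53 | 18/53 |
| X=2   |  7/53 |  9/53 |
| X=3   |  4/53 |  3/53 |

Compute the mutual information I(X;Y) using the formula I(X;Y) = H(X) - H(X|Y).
0.3243 bits

I(X;Y) = H(X) - H(X|Y)

Marginal of X (row sums):
  P(X=0) = 9/53 + 0 = 9/53
  P(X=1) = 3/53 + 18/53 = 21/53
  P(X=2) = 7/53 + 9/53 = 16/53
  P(X=3) = 4/53 + 3/53 = 7/53
H(X) = -[(9/53)·log₂(9/53) + (21/53)·log₂(21/53) + (16/53)·log₂(16/53) + (7/53)·log₂(7/53)]
  = 0.4344 + 0.5292 + 0.5216 + 0.3857 = 1.8709 bits

Marginal of Y (column sums):
  P(Y=0) = 9/53 + 3/53 + 7/53 + 4/53 = 23/53
  P(Y=1) = 0 + 18/53 + 9/53 + 3/53 = 30/53
H(X|Y) = Σ_y P(y)·H(X|Y=y):
  Y=0: P(Y=0) = 23/53, P(X|Y=0) = (9/23, 3/23, 7/23, 4/23) → H(X|Y=0) = 1.8742
  Y=1: P(Y=1) = 30/53, P(X|Y=1) = (0, 3/5, 3/10, 1/10) → H(X|Y=1) = 1.2955
H(X|Y) = (23/53)·1.8742 + (30/53)·1.2955 = 1.5466 bits

I(X;Y) = H(X) - H(X|Y) = 1.8709 - 1.5466 = 0.3243 bits

Cross-check via I(X;Y) = H(X) + H(Y) - H(X,Y): computing H(Y) from the column sums and H(X,Y) from the 8 cells in the same way gives H(Y) = 0.9874 bits and H(X,Y) = 2.5340 bits, so
I(X;Y) = 1.8709 + 0.9874 - 2.5340 = 0.3243 bits ✓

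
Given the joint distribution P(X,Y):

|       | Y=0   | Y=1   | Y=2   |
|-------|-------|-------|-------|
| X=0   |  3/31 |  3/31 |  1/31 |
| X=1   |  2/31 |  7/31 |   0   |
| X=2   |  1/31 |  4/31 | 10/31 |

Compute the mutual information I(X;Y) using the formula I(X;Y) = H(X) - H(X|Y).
0.3971 bits

I(X;Y) = H(X) - H(X|Y)

Marginal of X (row sums):
  P(X=0) = 3/31 + 3/31 + 1/31 = 7/31
  P(X=1) = 2/31 + 7/31 + 0 = 9/31
  P(X=2) = 1/31 + 4/31 + 10/31 = 15/31
H(X) = -[(7/31)·log₂(7/31) + (9/31)·log₂(9/31) + (15/31)·log₂(15/31)]
  = 0.484771 + 0.518014 + 0.506761 = 1.50955 bits

Marginal of Y (column sums):
  P(Y=0) = 3/31 + 2/31 + 1/31 = 6/31
  P(Y=1) = 3/31 + 7/31 + 4/31 = 14/31
  P(Y=2) = 1/31 + 0 + 10/31 = 11/31
H(X|Y) = Σ_y P(y)·H(X|Y=y):
  Y=0: P(Y=0) = 6/31, P(X|Y=0) = (1/2, 1/3, 1/6) → H(X|Y=0) = 1.459148
  Y=1: P(Y=1) = 14/31, P(X|Y=1) = (3/14, 1/2, 2/7) → H(X|Y=1) = 1.492614
  Y=2: P(Y=2) = 11/31, P(X|Y=2) = (1/11, 0, 10/11) → H(X|Y=2) = 0.439497
H(X|Y) = (6/31)·1.459148 + (14/31)·1.492614 + (11/31)·0.439497 = 1.11245 bits

I(X;Y) = H(X) - H(X|Y) = 1.50955 - 1.11245 = 0.3971 bits

Cross-check via I(X;Y) = H(X) + H(Y) - H(X,Y): computing H(Y) from the column sums and H(X,Y) from the 9 cells in the same way gives H(Y) = 1.50689 bits and H(X,Y) = 2.61934 bits, so
I(X;Y) = 1.50955 + 1.50689 - 2.61934 = 0.3971 bits ✓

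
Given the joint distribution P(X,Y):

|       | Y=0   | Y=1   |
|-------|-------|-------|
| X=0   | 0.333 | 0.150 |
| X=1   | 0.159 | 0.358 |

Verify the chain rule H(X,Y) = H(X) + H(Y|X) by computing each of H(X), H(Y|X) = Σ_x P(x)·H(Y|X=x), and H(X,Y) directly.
H(X) = 0.9992 bits, H(Y|X) = 0.8920 bits, H(X,Y) = 1.8912 bits

Marginal of X (row sums):
  P(X=0) = 0.333 + 0.150 = 0.483
  P(X=1) = 0.159 + 0.358 = 0.517
H(X) = -[0.483·log₂(0.483) + 0.517·log₂(0.517)]
  = 0.50710 + 0.49206 = 0.9992 bits

H(Y|X) = Σ_x P(x)·H(Y|X=x):
  X=0: P(X=0) = 0.483, P(Y|X=0) = (111/161, 50/161) → H(Y|X=0) = 0.89382
  X=1: P(X=1) = 0.517, P(Y|X=1) = (159/517, 358/517) → H(Y|X=1) = 0.89032
H(Y|X) = 0.483·0.89382 + 0.517·0.89032 = 0.8920 bits

H(X,Y) = -Σ_{x,y} P(x,y) log₂ P(x,y). Per-cell terms -P(x,y)·log₂P(x,y):
  X=0: 0.52827, 0.41054
  X=1: 0.42181, 0.53054
Sum of the 4 terms: H(X,Y) = 1.8912 bits

Chain rule check:
  H(X) + H(Y|X) = 0.9992 + 0.8920 = 1.8912 bits
  H(X,Y) = 1.8912 bits
✓ Chain rule verified.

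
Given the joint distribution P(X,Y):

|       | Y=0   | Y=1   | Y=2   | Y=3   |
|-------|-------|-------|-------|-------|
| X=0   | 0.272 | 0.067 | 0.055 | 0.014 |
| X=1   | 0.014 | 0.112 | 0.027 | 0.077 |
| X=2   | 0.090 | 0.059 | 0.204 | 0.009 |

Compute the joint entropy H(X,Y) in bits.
3.0366 bits

H(X,Y) = -Σ_{x,y} P(x,y) log₂ P(x,y). Per-cell terms -P(x,y)·log₂P(x,y):
  X=0: 0.51090, 0.26128, 0.23014, 0.08622
  X=1: 0.08622, 0.35374, 0.14069, 0.28482
  X=2: 0.31265, 0.24091, 0.46785, 0.06116
Sum of the 12 terms: H(X,Y) = 3.0366 bits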